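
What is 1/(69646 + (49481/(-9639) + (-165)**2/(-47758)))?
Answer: 460339362/32058169670479 ≈ 1.4359e-5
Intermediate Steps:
1/(69646 + (49481/(-9639) + (-165)**2/(-47758))) = 1/(69646 + (49481*(-1/9639) + 27225*(-1/47758))) = 1/(69646 + (-49481/9639 - 27225/47758)) = 1/(69646 - 2625535373/460339362) = 1/(32058169670479/460339362) = 460339362/32058169670479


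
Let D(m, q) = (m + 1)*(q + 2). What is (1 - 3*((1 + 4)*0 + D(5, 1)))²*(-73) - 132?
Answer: -205189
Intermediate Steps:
D(m, q) = (1 + m)*(2 + q)
(1 - 3*((1 + 4)*0 + D(5, 1)))²*(-73) - 132 = (1 - 3*((1 + 4)*0 + (2 + 1 + 2*5 + 5*1)))²*(-73) - 132 = (1 - 3*(5*0 + (2 + 1 + 10 + 5)))²*(-73) - 132 = (1 - 3*(0 + 18))²*(-73) - 132 = (1 - 3*18)²*(-73) - 132 = (1 - 54)²*(-73) - 132 = (-53)²*(-73) - 132 = 2809*(-73) - 132 = -205057 - 132 = -205189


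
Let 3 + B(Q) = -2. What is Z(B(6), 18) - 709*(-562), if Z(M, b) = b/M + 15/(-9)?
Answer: 5976791/15 ≈ 3.9845e+5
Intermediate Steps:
B(Q) = -5 (B(Q) = -3 - 2 = -5)
Z(M, b) = -5/3 + b/M (Z(M, b) = b/M + 15*(-1/9) = b/M - 5/3 = -5/3 + b/M)
Z(B(6), 18) - 709*(-562) = (-5/3 + 18/(-5)) - 709*(-562) = (-5/3 + 18*(-1/5)) + 398458 = (-5/3 - 18/5) + 398458 = -79/15 + 398458 = 5976791/15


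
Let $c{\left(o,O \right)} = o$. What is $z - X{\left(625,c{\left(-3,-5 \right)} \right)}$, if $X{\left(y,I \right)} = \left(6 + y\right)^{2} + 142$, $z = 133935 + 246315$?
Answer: $-18053$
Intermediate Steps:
$z = 380250$
$X{\left(y,I \right)} = 142 + \left(6 + y\right)^{2}$
$z - X{\left(625,c{\left(-3,-5 \right)} \right)} = 380250 - \left(142 + \left(6 + 625\right)^{2}\right) = 380250 - \left(142 + 631^{2}\right) = 380250 - \left(142 + 398161\right) = 380250 - 398303 = -18053$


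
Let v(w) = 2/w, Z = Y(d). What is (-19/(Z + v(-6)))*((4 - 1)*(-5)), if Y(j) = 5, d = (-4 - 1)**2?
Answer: 855/14 ≈ 61.071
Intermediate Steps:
d = 25 (d = (-5)**2 = 25)
Z = 5
(-19/(Z + v(-6)))*((4 - 1)*(-5)) = (-19/(5 + 2/(-6)))*((4 - 1)*(-5)) = (-19/(5 + 2*(-1/6)))*(3*(-5)) = -19/(5 - 1/3)*(-15) = -19/14/3*(-15) = -19*3/14*(-15) = -57/14*(-15) = 855/14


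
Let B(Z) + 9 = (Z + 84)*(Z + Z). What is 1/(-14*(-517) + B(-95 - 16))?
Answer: 1/13223 ≈ 7.5626e-5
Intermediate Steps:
B(Z) = -9 + 2*Z*(84 + Z) (B(Z) = -9 + (Z + 84)*(Z + Z) = -9 + (84 + Z)*(2*Z) = -9 + 2*Z*(84 + Z))
1/(-14*(-517) + B(-95 - 16)) = 1/(-14*(-517) + (-9 + 2*(-95 - 16)**2 + 168*(-95 - 16))) = 1/(7238 + (-9 + 2*(-111)**2 + 168*(-111))) = 1/(7238 + (-9 + 2*12321 - 18648)) = 1/(7238 + (-9 + 24642 - 18648)) = 1/(7238 + 5985) = 1/13223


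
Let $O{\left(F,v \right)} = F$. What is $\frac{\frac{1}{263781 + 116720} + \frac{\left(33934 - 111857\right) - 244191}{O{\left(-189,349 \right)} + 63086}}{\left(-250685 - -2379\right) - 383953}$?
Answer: $\frac{4539430971}{560424341003549} \approx 8.1 \cdot 10^{-6}$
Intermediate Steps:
$\frac{\frac{1}{263781 + 116720} + \frac{\left(33934 - 111857\right) - 244191}{O{\left(-189,349 \right)} + 63086}}{\left(-250685 - -2379\right) - 383953} = \frac{\frac{1}{263781 + 116720} + \frac{\left(33934 - 111857\right) - 244191}{-189 + 63086}}{\left(-250685 - -2379\right) - 383953} = \frac{\frac{1}{380501} + \frac{\left(33934 - 111857\right) - 244191}{62897}}{\left(-250685 + 2379\right) - 383953} = \frac{\frac{1}{380501} + \left(-77923 - 244191\right) \frac{1}{62897}}{-248306 - 383953} = \frac{\frac{1}{380501} - \frac{322114}{62897}}{-632259} = \left(\frac{1}{380501} - \frac{322114}{62897}\right) \left(- \frac{1}{632259}\right) = \left(- \frac{122564636217}{23932371397}\right) \left(- \frac{1}{632259}\right) = \frac{4539430971}{560424341003549}$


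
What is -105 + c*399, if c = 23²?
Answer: 210966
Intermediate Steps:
c = 529
-105 + c*399 = -105 + 529*399 = -105 + 211071 = 210966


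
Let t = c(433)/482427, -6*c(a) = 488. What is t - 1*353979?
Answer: -512307081343/1447281 ≈ -3.5398e+5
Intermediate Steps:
c(a) = -244/3 (c(a) = -1/6*488 = -244/3)
t = -244/1447281 (t = -244/3/482427 = -244/3*1/482427 = -244/1447281 ≈ -0.00016859)
t - 1*353979 = -244/1447281 - 1*353979 = -244/1447281 - 353979 = -512307081343/1447281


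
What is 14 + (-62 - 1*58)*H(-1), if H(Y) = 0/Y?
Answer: 14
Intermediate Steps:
H(Y) = 0
14 + (-62 - 1*58)*H(-1) = 14 + (-62 - 1*58)*0 = 14 + (-62 - 58)*0 = 14 - 120*0 = 14 + 0 = 14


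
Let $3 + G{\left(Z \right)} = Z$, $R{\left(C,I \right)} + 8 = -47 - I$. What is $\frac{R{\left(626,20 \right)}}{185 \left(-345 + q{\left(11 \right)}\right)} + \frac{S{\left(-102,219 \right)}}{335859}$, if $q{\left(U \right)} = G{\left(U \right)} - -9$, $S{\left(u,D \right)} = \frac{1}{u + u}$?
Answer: $\frac{256929101}{207875226024} \approx 0.001236$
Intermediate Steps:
$R{\left(C,I \right)} = -55 - I$ ($R{\left(C,I \right)} = -8 - \left(47 + I\right) = -55 - I$)
$G{\left(Z \right)} = -3 + Z$
$S{\left(u,D \right)} = \frac{1}{2 u}$
$q{\left(U \right)} = 6 + U$ ($q{\left(U \right)} = \left(-3 + U\right) - -9 = \left(-3 + U\right) + 9 = 6 + U$)
$\frac{R{\left(626,20 \right)}}{185 \left(-345 + q{\left(11 \right)}\right)} + \frac{S{\left(-102,219 \right)}}{335859} = \frac{-55 - 20}{185 \left(-345 + \left(6 + 11\right)\right)} + \frac{\frac{1}{2} \frac{1}{-102}}{335859} = \frac{-55 - 20}{185 \left(-345 + 17\right)} + \frac{1}{2} \left(- \frac{1}{102}\right) \frac{1}{335859} = - \frac{75}{185 \left(-328\right)} - \frac{1}{68515236} = - \frac{75}{-60680} - \frac{1}{68515236} = \left(-75\right) \left(- \frac{1}{60680}\right) - \frac{1}{68515236} = \frac{15}{12136} - \frac{1}{68515236} = \frac{256929101}{207875226024}$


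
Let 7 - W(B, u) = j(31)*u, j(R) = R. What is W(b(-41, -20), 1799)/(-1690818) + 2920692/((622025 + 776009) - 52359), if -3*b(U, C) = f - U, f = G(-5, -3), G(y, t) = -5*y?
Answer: 2506698067703/1137645756075 ≈ 2.2034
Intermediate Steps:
f = 25 (f = -5*(-5) = 25)
b(U, C) = -25/3 + U/3 (b(U, C) = -(25 - U)/3 = -25/3 + U/3)
W(B, u) = 7 - 31*u
W(b(-41, -20), 1799)/(-1690818) + 2920692/((622025 + 776009) - 52359) = (7 - 31*1799)/(-1690818) + 2920692/((622025 + 776009) - 52359) = (7 - 55769)*(-1/1690818) + 2920692/(1398034 - 52359) = -55762*(-1/1690818) + 2920692/1345675 = 27881/845409 + 2920692*(1/1345675) = 27881/845409 + 2920692/1345675 = 2506698067703/1137645756075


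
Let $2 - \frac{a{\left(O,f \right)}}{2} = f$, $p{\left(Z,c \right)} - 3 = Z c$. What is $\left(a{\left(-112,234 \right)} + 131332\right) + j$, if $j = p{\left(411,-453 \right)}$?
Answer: $-55312$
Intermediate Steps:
$p{\left(Z,c \right)} = 3 + Z c$
$a{\left(O,f \right)} = 4 - 2 f$
$j = -186180$ ($j = 3 + 411 \left(-453\right) = 3 - 186183 = -186180$)
$\left(a{\left(-112,234 \right)} + 131332\right) + j = \left(\left(4 - 468\right) + 131332\right) - 186180 = \left(-464 + 131332\right) - 186180 = 130868 - 186180 = -55312$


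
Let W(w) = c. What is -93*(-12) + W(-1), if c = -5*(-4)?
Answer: 1136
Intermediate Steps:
c = 20
W(w) = 20
-93*(-12) + W(-1) = -93*(-12) + 20 = 1116 + 20 = 1136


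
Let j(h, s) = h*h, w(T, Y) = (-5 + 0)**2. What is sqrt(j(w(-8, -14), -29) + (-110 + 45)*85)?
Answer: 70*I ≈ 70.0*I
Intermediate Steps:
w(T, Y) = 25 (w(T, Y) = (-5)**2 = 25)
j(h, s) = h**2
sqrt(j(w(-8, -14), -29) + (-110 + 45)*85) = sqrt(25**2 + (-110 + 45)*85) = sqrt(625 - 65*85) = sqrt(625 - 5525) = sqrt(-4900) = 70*I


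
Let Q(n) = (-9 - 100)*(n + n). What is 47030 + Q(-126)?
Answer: 74498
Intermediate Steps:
Q(n) = -218*n
47030 + Q(-126) = 47030 - 218*(-126) = 47030 + 27468 = 74498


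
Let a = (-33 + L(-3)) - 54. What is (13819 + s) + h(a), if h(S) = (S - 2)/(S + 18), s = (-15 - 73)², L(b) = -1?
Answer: 150950/7 ≈ 21564.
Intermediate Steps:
a = -88 (a = (-33 - 1) - 54 = -34 - 54 = -88)
s = 7744 (s = (-88)² = 7744)
h(S) = (-2 + S)/(18 + S)
(13819 + s) + h(a) = (13819 + 7744) + (-2 - 88)/(18 - 88) = 21563 - 90/(-70) = 21563 - 1/70*(-90) = 21563 + 9/7 = 150950/7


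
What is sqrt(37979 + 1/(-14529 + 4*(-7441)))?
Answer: sqrt(74509854950878)/44293 ≈ 194.88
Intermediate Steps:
sqrt(37979 + 1/(-14529 + 4*(-7441))) = sqrt(37979 + 1/(-14529 - 29764)) = sqrt(37979 + 1/(-44293)) = sqrt(37979 - 1/44293) = sqrt(1682203846/44293) = sqrt(74509854950878)/44293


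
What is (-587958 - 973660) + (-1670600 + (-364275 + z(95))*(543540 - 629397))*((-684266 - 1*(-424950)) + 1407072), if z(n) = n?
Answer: 35885431105593342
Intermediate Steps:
(-587958 - 973660) + (-1670600 + (-364275 + z(95))*(543540 - 629397))*((-684266 - 1*(-424950)) + 1407072) = (-587958 - 973660) + (-1670600 + (-364275 + 95)*(543540 - 629397))*((-684266 - 1*(-424950)) + 1407072) = -1561618 + (-1670600 - 364180*(-85857))*((-684266 + 424950) + 1407072) = -1561618 + (-1670600 + 31267402260)*(-259316 + 1407072) = -1561618 + 31265731660*1147756 = -1561618 + 35885431107154960 = 35885431105593342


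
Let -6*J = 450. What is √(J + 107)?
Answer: 4*√2 ≈ 5.6569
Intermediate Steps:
J = -75 (J = -⅙*450 = -75)
√(J + 107) = √(-75 + 107) = √32 = 4*√2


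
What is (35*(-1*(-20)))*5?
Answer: 3500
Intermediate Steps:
(35*(-1*(-20)))*5 = (35*20)*5 = 700*5 = 3500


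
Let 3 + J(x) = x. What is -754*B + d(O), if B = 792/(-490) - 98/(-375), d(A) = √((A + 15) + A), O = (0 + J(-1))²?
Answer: 18773092/18375 + √47 ≈ 1028.5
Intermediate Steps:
J(x) = -3 + x
O = 16 (O = (0 + (-3 - 1))² = (0 - 4)² = (-4)² = 16)
d(A) = √(15 + 2*A) (d(A) = √((15 + A) + A) = √(15 + 2*A))
B = -24898/18375 (B = 792*(-1/490) - 98*(-1/375) = -396/245 + 98/375 = -24898/18375 ≈ -1.3550)
-754*B + d(O) = -754*(-24898/18375) + √(15 + 2*16) = 18773092/18375 + √(15 + 32) = 18773092/18375 + √47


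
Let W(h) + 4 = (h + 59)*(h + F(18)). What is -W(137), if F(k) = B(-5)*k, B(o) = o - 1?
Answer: -5680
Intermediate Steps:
B(o) = -1 + o
F(k) = -6*k (F(k) = (-1 - 5)*k = -6*k)
W(h) = -4 + (-108 + h)*(59 + h) (W(h) = -4 + (h + 59)*(h - 6*18) = -4 + (59 + h)*(h - 108) = -4 + (59 + h)*(-108 + h) = -4 + (-108 + h)*(59 + h))
-W(137) = -(-6376 + 137² - 49*137) = -(-6376 + 18769 - 6713) = -1*5680 = -5680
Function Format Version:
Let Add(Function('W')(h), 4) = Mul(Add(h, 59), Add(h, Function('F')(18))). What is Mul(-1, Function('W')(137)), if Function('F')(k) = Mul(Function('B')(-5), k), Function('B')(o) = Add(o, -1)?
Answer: -5680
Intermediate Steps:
Function('B')(o) = Add(-1, o)
Function('F')(k) = Mul(-6, k) (Function('F')(k) = Mul(Add(-1, -5), k) = Mul(-6, k))
Function('W')(h) = Add(-4, Mul(Add(-108, h), Add(59, h))) (Function('W')(h) = Add(-4, Mul(Add(h, 59), Add(h, Mul(-6, 18)))) = Add(-4, Mul(Add(59, h), Add(h, -108))) = Add(-4, Mul(Add(59, h), Add(-108, h))) = Add(-4, Mul(Add(-108, h), Add(59, h))))
Mul(-1, Function('W')(137)) = Mul(-1, Add(-6376, Pow(137, 2), Mul(-49, 137))) = Mul(-1, Add(-6376, 18769, -6713)) = Mul(-1, 5680) = -5680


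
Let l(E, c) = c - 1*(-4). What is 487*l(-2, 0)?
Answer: 1948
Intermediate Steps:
l(E, c) = 4 + c (l(E, c) = c + 4 = 4 + c)
487*l(-2, 0) = 487*(4 + 0) = 487*4 = 1948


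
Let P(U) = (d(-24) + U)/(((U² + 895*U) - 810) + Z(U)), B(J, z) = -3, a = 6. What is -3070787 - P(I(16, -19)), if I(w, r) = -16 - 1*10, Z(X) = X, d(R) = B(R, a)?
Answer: -71948539439/23430 ≈ -3.0708e+6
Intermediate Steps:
d(R) = -3
I(w, r) = -26 (I(w, r) = -16 - 10 = -26)
P(U) = (-3 + U)/(-810 + U² + 896*U) (P(U) = (-3 + U)/(((U² + 895*U) - 810) + U) = (-3 + U)/((-810 + U² + 895*U) + U) = (-3 + U)/(-810 + U² + 896*U))
-3070787 - P(I(16, -19)) = -3070787 - (-3 - 26)/(-810 + (-26)² + 896*(-26)) = -3070787 - (-29)/(-810 + 676 - 23296) = -3070787 - (-29)/(-23430) = -3070787 - (-1)*(-29)/23430 = -3070787 - 1*29/23430 = -3070787 - 29/23430 = -71948539439/23430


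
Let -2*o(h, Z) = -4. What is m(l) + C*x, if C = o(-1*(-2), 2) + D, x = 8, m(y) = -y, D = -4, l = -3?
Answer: -13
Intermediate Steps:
o(h, Z) = 2 (o(h, Z) = -½*(-4) = 2)
C = -2 (C = 2 - 4 = -2)
m(l) + C*x = -1*(-3) - 2*8 = 3 - 16 = -13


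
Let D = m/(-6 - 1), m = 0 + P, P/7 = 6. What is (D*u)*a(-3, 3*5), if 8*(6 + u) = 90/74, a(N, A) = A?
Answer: 77895/148 ≈ 526.32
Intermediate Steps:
P = 42 (P = 7*6 = 42)
m = 42 (m = 0 + 42 = 42)
u = -1731/296 (u = -6 + (90/74)/8 = -6 + (90*(1/74))/8 = -6 + (⅛)*(45/37) = -6 + 45/296 = -1731/296 ≈ -5.8480)
D = -6 (D = 42/(-6 - 1) = 42/(-7) = -⅐*42 = -6)
(D*u)*a(-3, 3*5) = (-6*(-1731/296))*(3*5) = (5193/148)*15 = 77895/148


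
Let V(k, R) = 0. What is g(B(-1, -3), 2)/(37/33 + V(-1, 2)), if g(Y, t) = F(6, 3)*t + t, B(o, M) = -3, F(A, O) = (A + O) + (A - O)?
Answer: 858/37 ≈ 23.189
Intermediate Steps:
F(A, O) = 2*A
g(Y, t) = 13*t (g(Y, t) = (2*6)*t + t = 12*t + t = 13*t)
g(B(-1, -3), 2)/(37/33 + V(-1, 2)) = (13*2)/(37/33 + 0) = 26/(37*(1/33) + 0) = 26/(37/33 + 0) = 26/(37/33) = 26*(33/37) = 858/37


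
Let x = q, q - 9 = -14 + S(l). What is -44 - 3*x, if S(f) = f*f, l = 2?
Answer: -41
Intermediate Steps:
S(f) = f²
q = -1 (q = 9 + (-14 + 2²) = 9 + (-14 + 4) = 9 - 10 = -1)
x = -1
-44 - 3*x = -44 - 3*(-1) = -44 + 3 = -41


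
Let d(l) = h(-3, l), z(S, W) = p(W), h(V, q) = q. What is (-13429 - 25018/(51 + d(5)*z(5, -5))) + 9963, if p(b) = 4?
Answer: -271104/71 ≈ -3818.4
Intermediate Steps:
z(S, W) = 4
d(l) = l
(-13429 - 25018/(51 + d(5)*z(5, -5))) + 9963 = (-13429 - 25018/(51 + 5*4)) + 9963 = (-13429 - 25018/(51 + 20)) + 9963 = (-13429 - 25018/71) + 9963 = -978477/71 + 9963 = -271104/71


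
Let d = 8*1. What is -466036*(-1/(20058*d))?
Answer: 116509/40116 ≈ 2.9043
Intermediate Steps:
d = 8
-466036*(-1/(20058*d)) = -466036/(8*(-20058)) = -466036/(-160464) = -466036*(-1/160464) = 116509/40116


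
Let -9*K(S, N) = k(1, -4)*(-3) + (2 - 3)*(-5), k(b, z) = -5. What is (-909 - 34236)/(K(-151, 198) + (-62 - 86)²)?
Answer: -316305/197116 ≈ -1.6047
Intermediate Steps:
K(S, N) = -20/9 (K(S, N) = -(-5*(-3) + (2 - 3)*(-5))/9 = -(15 - 1*(-5))/9 = -(15 + 5)/9 = -⅑*20 = -20/9)
(-909 - 34236)/(K(-151, 198) + (-62 - 86)²) = (-909 - 34236)/(-20/9 + (-62 - 86)²) = -35145/(-20/9 + (-148)²) = -35145/(-20/9 + 21904) = -35145/197116/9 = -35145*9/197116 = -316305/197116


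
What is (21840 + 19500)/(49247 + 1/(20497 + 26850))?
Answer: 65244166/77723257 ≈ 0.83944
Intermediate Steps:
(21840 + 19500)/(49247 + 1/(20497 + 26850)) = 41340/(49247 + 1/47347) = 41340/(2331697710/47347) = 41340*(47347/2331697710) = 65244166/77723257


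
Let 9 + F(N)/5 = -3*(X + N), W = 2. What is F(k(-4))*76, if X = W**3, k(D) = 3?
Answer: -15960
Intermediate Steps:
X = 8 (X = 2**3 = 8)
F(N) = -165 - 15*N (F(N) = -45 + 5*(-3*(8 + N)) = -45 + 5*(-24 - 3*N) = -45 + (-120 - 15*N) = -165 - 15*N)
F(k(-4))*76 = (-165 - 15*3)*76 = (-165 - 45)*76 = -210*76 = -15960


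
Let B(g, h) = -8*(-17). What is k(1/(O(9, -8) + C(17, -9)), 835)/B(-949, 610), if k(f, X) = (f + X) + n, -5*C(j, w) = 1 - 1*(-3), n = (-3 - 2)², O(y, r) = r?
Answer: 37835/5984 ≈ 6.3227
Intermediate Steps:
n = 25 (n = (-5)² = 25)
B(g, h) = 136
C(j, w) = -⅘ (C(j, w) = -(1 - 1*(-3))/5 = -(1 + 3)/5 = -⅕*4 = -⅘)
k(f, X) = 25 + X + f (k(f, X) = (f + X) + 25 = (X + f) + 25 = 25 + X + f)
k(1/(O(9, -8) + C(17, -9)), 835)/B(-949, 610) = (25 + 835 + 1/(-8 - ⅘))/136 = (25 + 835 + 1/(-44/5))*(1/136) = (25 + 835 - 5/44)*(1/136) = (37835/44)*(1/136) = 37835/5984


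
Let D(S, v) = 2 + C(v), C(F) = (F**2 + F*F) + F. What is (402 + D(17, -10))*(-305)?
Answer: -181170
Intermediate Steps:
C(F) = F + 2*F**2 (C(F) = (F**2 + F**2) + F = 2*F**2 + F = F + 2*F**2)
D(S, v) = 2 + v*(1 + 2*v)
(402 + D(17, -10))*(-305) = (402 + (2 - 10*(1 + 2*(-10))))*(-305) = (402 + (2 - 10*(1 - 20)))*(-305) = (402 + (2 - 10*(-19)))*(-305) = (402 + (2 + 190))*(-305) = (402 + 192)*(-305) = 594*(-305) = -181170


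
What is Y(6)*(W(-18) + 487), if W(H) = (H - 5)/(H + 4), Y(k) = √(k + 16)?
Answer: 6841*√22/14 ≈ 2291.9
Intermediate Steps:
Y(k) = √(16 + k)
W(H) = (-5 + H)/(4 + H)
Y(6)*(W(-18) + 487) = √(16 + 6)*((-5 - 18)/(4 - 18) + 487) = √22*(-23/(-14) + 487) = √22*(-1/14*(-23) + 487) = √22*(23/14 + 487) = √22*(6841/14) = 6841*√22/14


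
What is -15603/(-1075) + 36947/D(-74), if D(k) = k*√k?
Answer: 15603/1075 + 36947*I*√74/5476 ≈ 14.514 + 58.041*I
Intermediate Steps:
D(k) = k^(3/2)
-15603/(-1075) + 36947/D(-74) = -15603/(-1075) + 36947/((-74)^(3/2)) = -15603*(-1/1075) + 36947/((-74*I*√74)) = 15603/1075 + 36947*(I*√74/5476) = 15603/1075 + 36947*I*√74/5476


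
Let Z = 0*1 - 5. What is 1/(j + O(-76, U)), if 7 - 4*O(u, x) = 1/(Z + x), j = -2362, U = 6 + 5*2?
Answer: -11/25963 ≈ -0.00042368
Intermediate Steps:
U = 16 (U = 6 + 10 = 16)
Z = -5 (Z = 0 - 5 = -5)
O(u, x) = 7/4 - 1/(4*(-5 + x))
1/(j + O(-76, U)) = 1/(-2362 + (-36 + 7*16)/(4*(-5 + 16))) = 1/(-2362 + (¼)*(-36 + 112)/11) = 1/(-2362 + (¼)*(1/11)*76) = 1/(-2362 + 19/11) = 1/(-25963/11) = -11/25963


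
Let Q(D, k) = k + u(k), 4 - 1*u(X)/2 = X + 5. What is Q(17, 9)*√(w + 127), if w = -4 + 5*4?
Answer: -11*√143 ≈ -131.54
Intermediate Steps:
u(X) = -2 - 2*X (u(X) = 8 - 2*(X + 5) = 8 - 2*(5 + X) = 8 + (-10 - 2*X) = -2 - 2*X)
w = 16 (w = -4 + 20 = 16)
Q(D, k) = -2 - k (Q(D, k) = k + (-2 - 2*k) = -2 - k)
Q(17, 9)*√(w + 127) = (-2 - 1*9)*√(16 + 127) = (-2 - 9)*√143 = -11*√143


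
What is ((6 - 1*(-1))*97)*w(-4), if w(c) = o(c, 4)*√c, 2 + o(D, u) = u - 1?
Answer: 1358*I ≈ 1358.0*I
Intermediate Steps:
o(D, u) = -3 + u (o(D, u) = -2 + (u - 1) = -2 + (-1 + u) = -3 + u)
w(c) = √c (w(c) = (-3 + 4)*√c = 1*√c = √c)
((6 - 1*(-1))*97)*w(-4) = ((6 - 1*(-1))*97)*√(-4) = ((6 + 1)*97)*(2*I) = (7*97)*(2*I) = 679*(2*I) = 1358*I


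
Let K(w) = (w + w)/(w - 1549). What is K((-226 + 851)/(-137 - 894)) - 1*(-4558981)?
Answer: 3641814321007/798822 ≈ 4.5590e+6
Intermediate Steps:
K(w) = 2*w/(-1549 + w) (K(w) = (2*w)/(-1549 + w) = 2*w/(-1549 + w))
K((-226 + 851)/(-137 - 894)) - 1*(-4558981) = 2*((-226 + 851)/(-137 - 894))/(-1549 + (-226 + 851)/(-137 - 894)) - 1*(-4558981) = 2*(625/(-1031))/(-1549 + 625/(-1031)) + 4558981 = 2*(625*(-1/1031))/(-1549 + 625*(-1/1031)) + 4558981 = 2*(-625/1031)/(-1549 - 625/1031) + 4558981 = 2*(-625/1031)/(-1597644/1031) + 4558981 = 2*(-625/1031)*(-1031/1597644) + 4558981 = 625/798822 + 4558981 = 3641814321007/798822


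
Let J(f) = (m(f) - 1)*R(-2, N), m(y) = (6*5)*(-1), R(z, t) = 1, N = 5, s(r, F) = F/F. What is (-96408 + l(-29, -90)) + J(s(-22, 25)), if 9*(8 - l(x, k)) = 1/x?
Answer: -25168490/261 ≈ -96431.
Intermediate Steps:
s(r, F) = 1
l(x, k) = 8 - 1/(9*x)
m(y) = -30 (m(y) = 30*(-1) = -30)
J(f) = -31 (J(f) = (-30 - 1)*1 = -31*1 = -31)
(-96408 + l(-29, -90)) + J(s(-22, 25)) = (-96408 + (8 - ⅑/(-29))) - 31 = (-96408 + (8 - ⅑*(-1/29))) - 31 = (-96408 + (8 + 1/261)) - 31 = (-96408 + 2089/261) - 31 = -25160399/261 - 31 = -25168490/261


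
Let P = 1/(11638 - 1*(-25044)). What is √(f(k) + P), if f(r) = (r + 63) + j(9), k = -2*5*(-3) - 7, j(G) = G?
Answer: 3*√14203233718/36682 ≈ 9.7468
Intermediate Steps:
k = 23 (k = -10*(-3) - 7 = 30 - 7 = 23)
f(r) = 72 + r (f(r) = (r + 63) + 9 = (63 + r) + 9 = 72 + r)
P = 1/36682 (P = 1/(11638 + 25044) = 1/36682 ≈ 2.7261e-5)
√(f(k) + P) = √((72 + 23) + 1/36682) = √(95 + 1/36682) = √(3484791/36682) = 3*√14203233718/36682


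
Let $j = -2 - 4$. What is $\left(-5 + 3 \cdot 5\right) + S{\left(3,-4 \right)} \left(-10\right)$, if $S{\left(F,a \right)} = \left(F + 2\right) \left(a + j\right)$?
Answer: $510$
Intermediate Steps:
$j = -6$ ($j = -2 - 4 = -6$)
$S{\left(F,a \right)} = \left(-6 + a\right) \left(2 + F\right)$ ($S{\left(F,a \right)} = \left(F + 2\right) \left(a - 6\right) = \left(2 + F\right) \left(-6 + a\right) = \left(-6 + a\right) \left(2 + F\right)$)
$\left(-5 + 3 \cdot 5\right) + S{\left(3,-4 \right)} \left(-10\right) = \left(-5 + 3 \cdot 5\right) + \left(-12 - 18 + 2 \left(-4\right) + 3 \left(-4\right)\right) \left(-10\right) = \left(-5 + 15\right) + \left(-12 - 18 - 8 - 12\right) \left(-10\right) = 10 - -500 = 10 + 500 = 510$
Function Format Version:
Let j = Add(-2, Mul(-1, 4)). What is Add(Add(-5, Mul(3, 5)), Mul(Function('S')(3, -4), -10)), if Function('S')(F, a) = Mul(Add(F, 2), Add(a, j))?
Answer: 510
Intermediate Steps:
j = -6 (j = Add(-2, -4) = -6)
Function('S')(F, a) = Mul(Add(-6, a), Add(2, F)) (Function('S')(F, a) = Mul(Add(F, 2), Add(a, -6)) = Mul(Add(2, F), Add(-6, a)) = Mul(Add(-6, a), Add(2, F)))
Add(Add(-5, Mul(3, 5)), Mul(Function('S')(3, -4), -10)) = Add(Add(-5, Mul(3, 5)), Mul(Add(-12, Mul(-6, 3), Mul(2, -4), Mul(3, -4)), -10)) = Add(Add(-5, 15), Mul(Add(-12, -18, -8, -12), -10)) = Add(10, Mul(-50, -10)) = Add(10, 500) = 510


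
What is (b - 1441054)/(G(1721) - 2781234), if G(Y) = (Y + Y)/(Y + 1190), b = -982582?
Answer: 1763801099/2024042183 ≈ 0.87142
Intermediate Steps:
G(Y) = 2*Y/(1190 + Y) (G(Y) = (2*Y)/(1190 + Y) = 2*Y/(1190 + Y))
(b - 1441054)/(G(1721) - 2781234) = (-982582 - 1441054)/(2*1721/(1190 + 1721) - 2781234) = -2423636/(2*1721/2911 - 2781234) = -2423636/(2*1721*(1/2911) - 2781234) = -2423636/(3442/2911 - 2781234) = -2423636/(-8096168732/2911) = -2423636*(-2911/8096168732) = 1763801099/2024042183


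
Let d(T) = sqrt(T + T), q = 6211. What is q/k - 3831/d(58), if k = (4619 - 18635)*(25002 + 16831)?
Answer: -6211/586331328 - 3831*sqrt(29)/58 ≈ -355.70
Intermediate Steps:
k = -586331328 (k = -14016*41833 = -586331328)
d(T) = sqrt(2)*sqrt(T) (d(T) = sqrt(2*T) = sqrt(2)*sqrt(T))
q/k - 3831/d(58) = 6211/(-586331328) - 3831*sqrt(29)/58 = 6211*(-1/586331328) - 3831*sqrt(29)/58 = -6211/586331328 - 3831*sqrt(29)/58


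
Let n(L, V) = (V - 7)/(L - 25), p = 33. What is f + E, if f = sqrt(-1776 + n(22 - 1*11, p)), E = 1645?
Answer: 1645 + I*sqrt(87115)/7 ≈ 1645.0 + 42.165*I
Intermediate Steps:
n(L, V) = (-7 + V)/(-25 + L)
f = I*sqrt(87115)/7 (f = sqrt(-1776 + (-7 + 33)/(-25 + (22 - 1*11))) = sqrt(-1776 + 26/(-25 + (22 - 11))) = sqrt(-1776 + 26/(-25 + 11)) = sqrt(-1776 + 26/(-14)) = sqrt(-1776 - 1/14*26) = sqrt(-1776 - 13/7) = sqrt(-12445/7) = I*sqrt(87115)/7 ≈ 42.165*I)
f + E = I*sqrt(87115)/7 + 1645 = 1645 + I*sqrt(87115)/7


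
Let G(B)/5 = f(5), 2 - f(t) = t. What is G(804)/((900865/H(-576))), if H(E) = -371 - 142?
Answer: 1539/180173 ≈ 0.0085418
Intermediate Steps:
H(E) = -513
f(t) = 2 - t
G(B) = -15 (G(B) = 5*(2 - 1*5) = 5*(2 - 5) = 5*(-3) = -15)
G(804)/((900865/H(-576))) = -15/(900865/(-513)) = -15/(900865*(-1/513)) = -15/(-900865/513) = -15*(-513/900865) = 1539/180173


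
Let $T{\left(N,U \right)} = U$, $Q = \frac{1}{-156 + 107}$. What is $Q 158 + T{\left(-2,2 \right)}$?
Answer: $- \frac{60}{49} \approx -1.2245$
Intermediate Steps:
$Q = - \frac{1}{49}$ ($Q = \frac{1}{-49} = - \frac{1}{49} \approx -0.020408$)
$Q 158 + T{\left(-2,2 \right)} = \left(- \frac{1}{49}\right) 158 + 2 = - \frac{158}{49} + 2 = - \frac{60}{49}$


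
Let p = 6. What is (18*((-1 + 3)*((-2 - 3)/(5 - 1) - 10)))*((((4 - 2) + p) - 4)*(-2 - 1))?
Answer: 4860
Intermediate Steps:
(18*((-1 + 3)*((-2 - 3)/(5 - 1) - 10)))*((((4 - 2) + p) - 4)*(-2 - 1)) = (18*((-1 + 3)*((-2 - 3)/(5 - 1) - 10)))*((((4 - 2) + 6) - 4)*(-2 - 1)) = (18*(2*(-5/4 - 10)))*(((2 + 6) - 4)*(-3)) = (18*(2*(-5*1/4 - 10)))*((8 - 4)*(-3)) = (18*(2*(-5/4 - 10)))*(4*(-3)) = (18*(2*(-45/4)))*(-12) = (18*(-45/2))*(-12) = -405*(-12) = 4860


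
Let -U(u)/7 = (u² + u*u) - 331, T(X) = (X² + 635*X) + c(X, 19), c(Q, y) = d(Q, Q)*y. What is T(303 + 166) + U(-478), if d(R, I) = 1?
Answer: -2678664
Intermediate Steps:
c(Q, y) = y (c(Q, y) = 1*y = y)
T(X) = 19 + X² + 635*X (T(X) = (X² + 635*X) + 19 = 19 + X² + 635*X)
U(u) = 2317 - 14*u² (U(u) = -7*((u² + u*u) - 331) = -7*((u² + u²) - 331) = -7*(2*u² - 331) = -7*(-331 + 2*u²) = 2317 - 14*u²)
T(303 + 166) + U(-478) = (19 + (303 + 166)² + 635*(303 + 166)) + (2317 - 14*(-478)²) = (19 + 469² + 635*469) + (2317 - 14*228484) = (19 + 219961 + 297815) + (2317 - 3198776) = 517795 - 3196459 = -2678664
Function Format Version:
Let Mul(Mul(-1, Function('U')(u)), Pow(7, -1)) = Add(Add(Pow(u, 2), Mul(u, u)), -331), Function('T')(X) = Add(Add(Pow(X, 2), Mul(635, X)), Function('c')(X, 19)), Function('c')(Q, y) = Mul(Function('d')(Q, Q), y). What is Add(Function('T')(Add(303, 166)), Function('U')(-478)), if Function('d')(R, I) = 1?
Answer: -2678664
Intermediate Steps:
Function('c')(Q, y) = y (Function('c')(Q, y) = Mul(1, y) = y)
Function('T')(X) = Add(19, Pow(X, 2), Mul(635, X)) (Function('T')(X) = Add(Add(Pow(X, 2), Mul(635, X)), 19) = Add(19, Pow(X, 2), Mul(635, X)))
Function('U')(u) = Add(2317, Mul(-14, Pow(u, 2))) (Function('U')(u) = Mul(-7, Add(Add(Pow(u, 2), Mul(u, u)), -331)) = Mul(-7, Add(Add(Pow(u, 2), Pow(u, 2)), -331)) = Mul(-7, Add(Mul(2, Pow(u, 2)), -331)) = Mul(-7, Add(-331, Mul(2, Pow(u, 2)))) = Add(2317, Mul(-14, Pow(u, 2))))
Add(Function('T')(Add(303, 166)), Function('U')(-478)) = Add(Add(19, Pow(Add(303, 166), 2), Mul(635, Add(303, 166))), Add(2317, Mul(-14, Pow(-478, 2)))) = Add(Add(19, Pow(469, 2), Mul(635, 469)), Add(2317, Mul(-14, 228484))) = Add(Add(19, 219961, 297815), Add(2317, -3198776)) = Add(517795, -3196459) = -2678664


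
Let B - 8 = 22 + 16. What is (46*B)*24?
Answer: 50784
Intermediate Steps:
B = 46 (B = 8 + (22 + 16) = 8 + 38 = 46)
(46*B)*24 = (46*46)*24 = 2116*24 = 50784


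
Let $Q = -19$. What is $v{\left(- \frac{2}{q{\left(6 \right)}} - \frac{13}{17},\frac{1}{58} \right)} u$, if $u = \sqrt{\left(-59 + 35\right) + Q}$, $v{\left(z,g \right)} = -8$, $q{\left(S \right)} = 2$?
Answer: $- 8 i \sqrt{43} \approx - 52.46 i$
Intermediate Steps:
$u = i \sqrt{43}$ ($u = \sqrt{\left(-59 + 35\right) - 19} = \sqrt{-24 - 19} = \sqrt{-43} = i \sqrt{43} \approx 6.5574 i$)
$v{\left(- \frac{2}{q{\left(6 \right)}} - \frac{13}{17},\frac{1}{58} \right)} u = - 8 i \sqrt{43}$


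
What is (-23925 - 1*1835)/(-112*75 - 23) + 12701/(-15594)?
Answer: 294720917/131348262 ≈ 2.2438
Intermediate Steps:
(-23925 - 1*1835)/(-112*75 - 23) + 12701/(-15594) = (-23925 - 1835)/(-8400 - 23) + 12701*(-1/15594) = -25760/(-8423) - 12701/15594 = -25760*(-1/8423) - 12701/15594 = 25760/8423 - 12701/15594 = 294720917/131348262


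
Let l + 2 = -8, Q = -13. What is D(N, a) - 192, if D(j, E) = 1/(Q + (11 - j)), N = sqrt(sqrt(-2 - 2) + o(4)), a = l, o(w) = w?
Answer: -192 - 1/(2 + sqrt(4 + 2*I)) ≈ -192.24 + 0.029086*I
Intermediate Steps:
l = -10 (l = -2 - 8 = -10)
a = -10
N = sqrt(4 + 2*I) (N = sqrt(sqrt(-2 - 2) + 4) = sqrt(sqrt(-4) + 4) = sqrt(2*I + 4) = sqrt(4 + 2*I) ≈ 2.0582 + 0.48587*I)
D(j, E) = 1/(-2 - j) (D(j, E) = 1/(-13 + (11 - j)) = 1/(-2 - j))
D(N, a) - 192 = -1/(2 + sqrt(4 + 2*I)) - 192 = -192 - 1/(2 + sqrt(4 + 2*I))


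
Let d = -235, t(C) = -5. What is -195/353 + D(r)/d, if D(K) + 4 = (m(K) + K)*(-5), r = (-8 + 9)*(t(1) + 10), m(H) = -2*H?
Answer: -53238/82955 ≈ -0.64177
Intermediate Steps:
r = 5 (r = (-8 + 9)*(-5 + 10) = 1*5 = 5)
D(K) = -4 + 5*K (D(K) = -4 + (-2*K + K)*(-5) = -4 - K*(-5) = -4 + 5*K)
-195/353 + D(r)/d = -195/353 + (-4 + 5*5)/(-235) = -195*1/353 + (-4 + 25)*(-1/235) = -195/353 + 21*(-1/235) = -195/353 - 21/235 = -53238/82955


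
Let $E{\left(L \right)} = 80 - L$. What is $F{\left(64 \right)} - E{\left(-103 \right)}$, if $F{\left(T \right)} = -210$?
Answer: $-393$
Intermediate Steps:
$F{\left(64 \right)} - E{\left(-103 \right)} = -210 - \left(80 - -103\right) = -210 - \left(80 + 103\right) = -210 - 183 = -393$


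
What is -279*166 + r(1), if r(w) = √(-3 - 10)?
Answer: -46314 + I*√13 ≈ -46314.0 + 3.6056*I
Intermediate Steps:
r(w) = I*√13 (r(w) = √(-13) = I*√13)
-279*166 + r(1) = -279*166 + I*√13 = -46314 + I*√13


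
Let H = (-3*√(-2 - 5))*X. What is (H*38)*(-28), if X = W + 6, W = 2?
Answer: 25536*I*√7 ≈ 67562.0*I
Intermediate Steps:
X = 8 (X = 2 + 6 = 8)
H = -24*I*√7 (H = -3*√(-2 - 5)*8 = -3*I*√7*8 = -24*I*√7 ≈ -63.498*I)
(H*38)*(-28) = (-24*I*√7*38)*(-28) = -912*I*√7*(-28) = 25536*I*√7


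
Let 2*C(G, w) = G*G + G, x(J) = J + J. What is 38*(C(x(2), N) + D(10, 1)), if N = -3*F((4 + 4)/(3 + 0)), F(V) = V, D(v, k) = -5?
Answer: 190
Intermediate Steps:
x(J) = 2*J
N = -8 (N = -3*(4 + 4)/(3 + 0) = -24/3 = -3*8/3 = -8)
C(G, w) = G/2 + G**2/2 (C(G, w) = (G*G + G)/2 = (G**2 + G)/2 = (G + G**2)/2 = G/2 + G**2/2)
38*(C(x(2), N) + D(10, 1)) = 38*((2*2)*(1 + 2*2)/2 - 5) = 38*((1/2)*4*(1 + 4) - 5) = 38*((1/2)*4*5 - 5) = 38*(10 - 5) = 38*5 = 190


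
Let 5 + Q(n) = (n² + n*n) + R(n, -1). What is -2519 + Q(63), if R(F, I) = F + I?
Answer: 5476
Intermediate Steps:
Q(n) = -6 + n + 2*n² (Q(n) = -5 + ((n² + n*n) + (n - 1)) = -5 + ((n² + n²) + (-1 + n)) = -5 + (2*n² + (-1 + n)) = -5 + (-1 + n + 2*n²) = -6 + n + 2*n²)
-2519 + Q(63) = -2519 + (-6 + 63 + 2*63²) = -2519 + (-6 + 63 + 2*3969) = -2519 + (-6 + 63 + 7938) = -2519 + 7995 = 5476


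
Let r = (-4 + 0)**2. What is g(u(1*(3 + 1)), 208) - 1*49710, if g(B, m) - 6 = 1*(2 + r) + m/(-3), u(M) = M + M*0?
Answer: -149266/3 ≈ -49755.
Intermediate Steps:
r = 16 (r = (-4)**2 = 16)
u(M) = M (u(M) = M + 0 = M)
g(B, m) = 24 - m/3 (g(B, m) = 6 + (1*(2 + 16) + m/(-3)) = 6 + (1*18 + m*(-1/3)) = 6 + (18 - m/3) = 24 - m/3)
g(u(1*(3 + 1)), 208) - 1*49710 = (24 - 1/3*208) - 1*49710 = (24 - 208/3) - 49710 = -136/3 - 49710 = -149266/3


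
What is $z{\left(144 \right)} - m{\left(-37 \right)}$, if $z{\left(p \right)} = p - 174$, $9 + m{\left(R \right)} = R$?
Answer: $16$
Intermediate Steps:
$m{\left(R \right)} = -9 + R$
$z{\left(p \right)} = -174 + p$
$z{\left(144 \right)} - m{\left(-37 \right)} = \left(-174 + 144\right) - \left(-9 - 37\right) = -30 - -46 = -30 + 46 = 16$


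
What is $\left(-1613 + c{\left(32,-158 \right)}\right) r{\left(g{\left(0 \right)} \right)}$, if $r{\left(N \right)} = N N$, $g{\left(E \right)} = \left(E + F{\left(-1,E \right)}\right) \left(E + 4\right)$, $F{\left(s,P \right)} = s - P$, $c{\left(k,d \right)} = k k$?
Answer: $-9424$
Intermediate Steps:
$c{\left(k,d \right)} = k^{2}$
$g{\left(E \right)} = -4 - E$ ($g{\left(E \right)} = \left(E - \left(1 + E\right)\right) \left(E + 4\right) = - (4 + E) = -4 - E$)
$r{\left(N \right)} = N^{2}$
$\left(-1613 + c{\left(32,-158 \right)}\right) r{\left(g{\left(0 \right)} \right)} = \left(-1613 + 32^{2}\right) \left(-4 - 0\right)^{2} = \left(-1613 + 1024\right) \left(-4 + 0\right)^{2} = - 589 \left(-4\right)^{2} = \left(-589\right) 16 = -9424$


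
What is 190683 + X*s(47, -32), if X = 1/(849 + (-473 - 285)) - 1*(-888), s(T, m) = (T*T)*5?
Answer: 909887558/91 ≈ 9.9988e+6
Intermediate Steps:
s(T, m) = 5*T² (s(T, m) = T²*5 = 5*T²)
X = 80809/91 (X = 1/(849 - 758) + 888 = 1/91 + 888 = 80809/91 ≈ 888.01)
190683 + X*s(47, -32) = 190683 + 80809*(5*47²)/91 = 190683 + 80809*(5*2209)/91 = 190683 + (80809/91)*11045 = 190683 + 892535405/91 = 909887558/91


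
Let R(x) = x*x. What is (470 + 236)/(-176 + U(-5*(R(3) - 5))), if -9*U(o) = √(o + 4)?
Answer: -629046/156817 + 3177*I/313634 ≈ -4.0113 + 0.01013*I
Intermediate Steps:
R(x) = x²
U(o) = -√(4 + o)/9 (U(o) = -√(o + 4)/9 = -√(4 + o)/9)
(470 + 236)/(-176 + U(-5*(R(3) - 5))) = (470 + 236)/(-176 - √(4 - 5*(3² - 5))/9) = 706/(-176 - √(4 - 5*(9 - 5))/9) = 706/(-176 - √(4 - 5*4)/9) = 706/(-176 - √(4 - 20)/9) = 706/(-176 - 4*I/9) = 706*(81*(-176 + 4*I/9)/2509072) = 28593*(-176 + 4*I/9)/1254536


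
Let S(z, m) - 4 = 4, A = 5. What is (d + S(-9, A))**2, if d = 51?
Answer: 3481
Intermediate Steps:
S(z, m) = 8 (S(z, m) = 4 + 4 = 8)
(d + S(-9, A))**2 = (51 + 8)**2 = 59**2 = 3481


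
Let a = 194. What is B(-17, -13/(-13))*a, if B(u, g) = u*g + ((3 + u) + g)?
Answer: -5820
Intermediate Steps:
B(u, g) = 3 + g + u + g*u (B(u, g) = g*u + (3 + g + u) = 3 + g + u + g*u)
B(-17, -13/(-13))*a = (3 - 13/(-13) - 17 - 13/(-13)*(-17))*194 = (3 - 13*(-1/13) - 17 - 13*(-1/13)*(-17))*194 = (3 + 1 - 17 + 1*(-17))*194 = (3 + 1 - 17 - 17)*194 = -30*194 = -5820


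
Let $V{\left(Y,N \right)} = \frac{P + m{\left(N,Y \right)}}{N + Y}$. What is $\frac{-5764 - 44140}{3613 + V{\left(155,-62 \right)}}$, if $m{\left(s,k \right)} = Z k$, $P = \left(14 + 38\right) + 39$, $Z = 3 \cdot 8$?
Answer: $- \frac{1160268}{84955} \approx -13.657$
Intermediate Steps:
$Z = 24$
$P = 91$ ($P = 52 + 39 = 91$)
$m{\left(s,k \right)} = 24 k$
$V{\left(Y,N \right)} = \frac{91 + 24 Y}{N + Y}$
$\frac{-5764 - 44140}{3613 + V{\left(155,-62 \right)}} = \frac{-5764 - 44140}{3613 + \frac{91 + 24 \cdot 155}{-62 + 155}} = - \frac{49904}{3613 + \frac{91 + 3720}{93}} = - \frac{49904}{3613 + \frac{1}{93} \cdot 3811} = - \frac{49904}{3613 + \frac{3811}{93}} = - \frac{49904}{\frac{339820}{93}} = \left(-49904\right) \frac{93}{339820} = - \frac{1160268}{84955}$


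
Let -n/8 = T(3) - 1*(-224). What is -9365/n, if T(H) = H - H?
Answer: 9365/1792 ≈ 5.2260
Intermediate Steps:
T(H) = 0
n = -1792 (n = -8*(0 - 1*(-224)) = -8*(0 + 224) = -8*224 = -1792)
-9365/n = -9365/(-1792) = -9365*(-1/1792) = 9365/1792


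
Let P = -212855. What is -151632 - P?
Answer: 61223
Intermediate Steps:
-151632 - P = -151632 - 1*(-212855) = -151632 + 212855 = 61223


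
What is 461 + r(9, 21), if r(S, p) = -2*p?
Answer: 419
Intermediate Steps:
461 + r(9, 21) = 461 - 2*21 = 461 - 42 = 419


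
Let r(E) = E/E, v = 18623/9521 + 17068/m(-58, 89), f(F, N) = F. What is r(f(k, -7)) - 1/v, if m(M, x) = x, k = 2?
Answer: 163314506/164161875 ≈ 0.99484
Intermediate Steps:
v = 164161875/847369 (v = 18623/9521 + 17068/89 = 164161875/847369 ≈ 193.73)
r(E) = 1
r(f(k, -7)) - 1/v = 1 - 1/164161875/847369 = 1 - 1*847369/164161875 = 1 - 847369/164161875 = 163314506/164161875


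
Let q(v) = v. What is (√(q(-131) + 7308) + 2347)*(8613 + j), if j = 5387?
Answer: 32858000 + 14000*√7177 ≈ 3.4044e+7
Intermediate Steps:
(√(q(-131) + 7308) + 2347)*(8613 + j) = (√(-131 + 7308) + 2347)*(8613 + 5387) = (√7177 + 2347)*14000 = (2347 + √7177)*14000 = 32858000 + 14000*√7177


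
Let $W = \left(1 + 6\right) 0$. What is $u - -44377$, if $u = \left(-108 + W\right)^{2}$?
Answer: $56041$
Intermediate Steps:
$W = 0$ ($W = 7 \cdot 0 = 0$)
$u = 11664$ ($u = \left(-108 + 0\right)^{2} = \left(-108\right)^{2} = 11664$)
$u - -44377 = 11664 - -44377 = 11664 + 44377 = 56041$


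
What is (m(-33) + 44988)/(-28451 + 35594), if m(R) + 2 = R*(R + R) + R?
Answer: 47131/7143 ≈ 6.5982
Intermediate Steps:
m(R) = -2 + R + 2*R² (m(R) = -2 + (R*(R + R) + R) = -2 + (R*(2*R) + R) = -2 + (2*R² + R) = -2 + (R + 2*R²) = -2 + R + 2*R²)
(m(-33) + 44988)/(-28451 + 35594) = ((-2 - 33 + 2*(-33)²) + 44988)/(-28451 + 35594) = ((-2 - 33 + 2*1089) + 44988)/7143 = ((-2 - 33 + 2178) + 44988)*(1/7143) = (2143 + 44988)*(1/7143) = 47131*(1/7143) = 47131/7143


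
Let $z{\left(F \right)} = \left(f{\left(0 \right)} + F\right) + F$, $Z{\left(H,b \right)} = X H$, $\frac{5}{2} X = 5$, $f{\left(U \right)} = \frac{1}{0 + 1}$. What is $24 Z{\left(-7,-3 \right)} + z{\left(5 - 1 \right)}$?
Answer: $-327$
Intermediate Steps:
$f{\left(U \right)} = 1$ ($f{\left(U \right)} = 1^{-1} = 1$)
$X = 2$ ($X = \frac{2}{5} \cdot 5 = 2$)
$Z{\left(H,b \right)} = 2 H$
$z{\left(F \right)} = 1 + 2 F$ ($z{\left(F \right)} = \left(1 + F\right) + F = 1 + 2 F$)
$24 Z{\left(-7,-3 \right)} + z{\left(5 - 1 \right)} = 24 \cdot 2 \left(-7\right) + \left(1 + 2 \left(5 - 1\right)\right) = 24 \left(-14\right) + \left(1 + 2 \left(5 - 1\right)\right) = -336 + \left(1 + 2 \cdot 4\right) = -336 + \left(1 + 8\right) = -336 + 9 = -327$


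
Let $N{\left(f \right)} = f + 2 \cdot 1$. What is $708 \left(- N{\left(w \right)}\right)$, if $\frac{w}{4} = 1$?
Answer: $-4248$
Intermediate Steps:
$w = 4$ ($w = 4 \cdot 1 = 4$)
$N{\left(f \right)} = 2 + f$ ($N{\left(f \right)} = f + 2 = 2 + f$)
$708 \left(- N{\left(w \right)}\right) = 708 \left(- (2 + 4)\right) = 708 \left(\left(-1\right) 6\right) = 708 \left(-6\right) = -4248$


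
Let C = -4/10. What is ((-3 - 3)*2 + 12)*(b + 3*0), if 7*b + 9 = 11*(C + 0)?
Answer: 0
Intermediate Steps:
C = -⅖ (C = -4*⅒ = -⅖ ≈ -0.40000)
b = -67/35 (b = -9/7 + (11*(-⅖ + 0))/7 = -9/7 + (11*(-⅖))/7 = -9/7 + (⅐)*(-22/5) = -9/7 - 22/35 = -67/35 ≈ -1.9143)
((-3 - 3)*2 + 12)*(b + 3*0) = ((-3 - 3)*2 + 12)*(-67/35 + 3*0) = (-6*2 + 12)*(-67/35 + 0) = (-12 + 12)*(-67/35) = 0*(-67/35) = 0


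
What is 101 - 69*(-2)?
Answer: 239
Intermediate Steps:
101 - 69*(-2) = 101 + 138 = 239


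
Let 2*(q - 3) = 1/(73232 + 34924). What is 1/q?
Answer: 216312/648937 ≈ 0.33333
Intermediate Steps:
q = 648937/216312 (q = 3 + 1/(2*(73232 + 34924)) = 3 + (½)/108156 = 3 + (½)*(1/108156) = 3 + 1/216312 = 648937/216312 ≈ 3.0000)
1/q = 1/(648937/216312) = 216312/648937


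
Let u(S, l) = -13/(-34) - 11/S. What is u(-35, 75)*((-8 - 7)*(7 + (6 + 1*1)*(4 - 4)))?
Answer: -2487/34 ≈ -73.147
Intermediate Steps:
u(S, l) = 13/34 - 11/S (u(S, l) = -13*(-1/34) - 11/S = 13/34 - 11/S)
u(-35, 75)*((-8 - 7)*(7 + (6 + 1*1)*(4 - 4))) = (13/34 - 11/(-35))*((-8 - 7)*(7 + (6 + 1*1)*(4 - 4))) = (13/34 - 11*(-1/35))*(-15*(7 + (6 + 1)*0)) = (13/34 + 11/35)*(-15*(7 + 7*0)) = 829*(-15*(7 + 0))/1190 = 829*(-15*7)/1190 = (829/1190)*(-105) = -2487/34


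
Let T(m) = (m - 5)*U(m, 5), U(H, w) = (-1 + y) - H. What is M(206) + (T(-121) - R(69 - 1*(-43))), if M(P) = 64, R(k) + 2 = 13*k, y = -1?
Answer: -16384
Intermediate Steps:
R(k) = -2 + 13*k
U(H, w) = -2 - H (U(H, w) = (-1 - 1) - H = -2 - H)
T(m) = (-5 + m)*(-2 - m) (T(m) = (m - 5)*(-2 - m) = (-5 + m)*(-2 - m))
M(206) + (T(-121) - R(69 - 1*(-43))) = 64 + (-(-5 - 121)*(2 - 121) - (-2 + 13*(69 - 1*(-43)))) = 64 + (-1*(-126)*(-119) - (-2 + 13*(69 + 43))) = 64 + (-14994 - (-2 + 13*112)) = 64 + (-14994 - (-2 + 1456)) = 64 + (-14994 - 1*1454) = 64 + (-14994 - 1454) = 64 - 16448 = -16384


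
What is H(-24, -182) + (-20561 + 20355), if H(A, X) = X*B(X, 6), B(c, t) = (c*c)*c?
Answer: 1097199170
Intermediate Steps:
B(c, t) = c³ (B(c, t) = c²*c = c³)
H(A, X) = X⁴ (H(A, X) = X*X³ = X⁴)
H(-24, -182) + (-20561 + 20355) = (-182)⁴ + (-20561 + 20355) = 1097199376 - 206 = 1097199170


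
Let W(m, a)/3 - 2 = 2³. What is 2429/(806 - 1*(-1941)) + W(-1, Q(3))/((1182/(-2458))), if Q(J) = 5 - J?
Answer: -33282117/541159 ≈ -61.502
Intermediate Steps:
W(m, a) = 30 (W(m, a) = 6 + 3*2³ = 6 + 3*8 = 6 + 24 = 30)
2429/(806 - 1*(-1941)) + W(-1, Q(3))/((1182/(-2458))) = 2429/(806 - 1*(-1941)) + 30/((1182/(-2458))) = 2429/(806 + 1941) + 30/((1182*(-1/2458))) = 2429/2747 + 30/(-591/1229) = 2429*(1/2747) + 30*(-1229/591) = 2429/2747 - 12290/197 = -33282117/541159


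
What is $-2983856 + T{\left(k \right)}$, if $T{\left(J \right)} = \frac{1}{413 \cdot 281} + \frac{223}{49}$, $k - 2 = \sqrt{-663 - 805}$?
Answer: $- \frac{2423994385452}{812371} \approx -2.9839 \cdot 10^{6}$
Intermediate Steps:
$k = 2 + 2 i \sqrt{367}$ ($k = 2 + \sqrt{-663 - 805} = 2 + \sqrt{-1468} = 2 + 2 i \sqrt{367} \approx 2.0 + 38.315 i$)
$T{\left(J \right)} = \frac{3697124}{812371}$ ($T{\left(J \right)} = \frac{1}{413} \cdot \frac{1}{281} + 223 \cdot \frac{1}{49} = \frac{1}{116053} + \frac{223}{49} = \frac{3697124}{812371}$)
$-2983856 + T{\left(k \right)} = -2983856 + \frac{3697124}{812371} = - \frac{2423994385452}{812371}$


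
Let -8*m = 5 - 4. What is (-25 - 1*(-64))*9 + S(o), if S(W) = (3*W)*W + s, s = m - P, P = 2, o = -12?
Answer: 6247/8 ≈ 780.88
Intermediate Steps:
m = -⅛ (m = -(5 - 4)/8 = -⅛*1 = -⅛ ≈ -0.12500)
s = -17/8 (s = -⅛ - 1*2 = -⅛ - 2 = -17/8 ≈ -2.1250)
S(W) = -17/8 + 3*W² (S(W) = (3*W)*W - 17/8 = 3*W² - 17/8 = -17/8 + 3*W²)
(-25 - 1*(-64))*9 + S(o) = (-25 - 1*(-64))*9 + (-17/8 + 3*(-12)²) = (-25 + 64)*9 + (-17/8 + 3*144) = 39*9 + (-17/8 + 432) = 351 + 3439/8 = 6247/8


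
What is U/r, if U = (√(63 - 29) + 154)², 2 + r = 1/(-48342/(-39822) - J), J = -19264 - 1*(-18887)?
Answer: -2384695700/200551 - 773143448*√34/5013775 ≈ -12790.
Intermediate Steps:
J = -377 (J = -19264 + 18887 = -377)
r = -5013775/2510206 (r = -2 + 1/(-48342/(-39822) - 1*(-377)) = -2 + 1/(-48342*(-1/39822) + 377) = -2 + 1/(8057/6637 + 377) = -2 + 1/(2510206/6637) = -2 + 6637/2510206 = -5013775/2510206 ≈ -1.9974)
U = (154 + √34)² (U = (√34 + 154)² = (154 + √34)² ≈ 25546.)
U/r = (154 + √34)²/(-5013775/2510206) = (154 + √34)²*(-2510206/5013775) = -2510206*(154 + √34)²/5013775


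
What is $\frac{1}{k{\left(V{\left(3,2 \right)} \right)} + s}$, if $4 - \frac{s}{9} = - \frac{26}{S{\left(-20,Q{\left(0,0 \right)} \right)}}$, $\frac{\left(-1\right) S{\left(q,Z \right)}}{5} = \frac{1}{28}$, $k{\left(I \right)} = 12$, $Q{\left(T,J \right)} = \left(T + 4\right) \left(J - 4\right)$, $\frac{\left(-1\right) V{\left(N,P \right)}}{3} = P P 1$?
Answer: $- \frac{5}{6312} \approx -0.00079214$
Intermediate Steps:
$V{\left(N,P \right)} = - 3 P^{2}$ ($V{\left(N,P \right)} = - 3 P P 1 = - 3 P^{2} \cdot 1 = - 3 P^{2}$)
$Q{\left(T,J \right)} = \left(-4 + J\right) \left(4 + T\right)$ ($Q{\left(T,J \right)} = \left(4 + T\right) \left(-4 + J\right) = \left(-4 + J\right) \left(4 + T\right)$)
$S{\left(q,Z \right)} = - \frac{5}{28}$
$s = - \frac{6372}{5}$ ($s = 36 - 9 \left(- \frac{26}{- \frac{5}{28}}\right) = 36 - 9 \left(\left(-26\right) \left(- \frac{28}{5}\right)\right) = 36 - \frac{6552}{5} = - \frac{6372}{5} \approx -1274.4$)
$\frac{1}{k{\left(V{\left(3,2 \right)} \right)} + s} = \frac{1}{12 - \frac{6372}{5}} = \frac{1}{- \frac{6312}{5}} = - \frac{5}{6312}$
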